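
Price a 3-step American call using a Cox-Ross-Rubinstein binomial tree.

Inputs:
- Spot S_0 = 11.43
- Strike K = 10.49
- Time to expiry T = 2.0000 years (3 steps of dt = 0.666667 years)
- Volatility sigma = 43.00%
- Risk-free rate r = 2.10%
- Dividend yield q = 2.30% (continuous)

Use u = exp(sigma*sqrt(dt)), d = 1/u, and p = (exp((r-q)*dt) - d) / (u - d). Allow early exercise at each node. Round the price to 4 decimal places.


Answer: Price = V(0,0) = 3.1661

Derivation:
dt = T/N = 0.666667
u = exp(sigma*sqrt(dt)) = 1.420620; d = 1/u = 0.703918
p = (exp((r-q)*dt) - d) / (u - d) = 0.411258
Discount per step: exp(-r*dt) = 0.986098
Stock lattice S(k, i) with i counting down-moves:
  k=0: S(0,0) = 11.4300
  k=1: S(1,0) = 16.2377; S(1,1) = 8.0458
  k=2: S(2,0) = 23.0676; S(2,1) = 11.4300; S(2,2) = 5.6636
  k=3: S(3,0) = 32.7703; S(3,1) = 16.2377; S(3,2) = 8.0458; S(3,3) = 3.9867
Terminal payoffs V(N, i) = max(S_T - K, 0):
  V(3,0) = 22.280282; V(3,1) = 5.747689; V(3,2) = 0.000000; V(3,3) = 0.000000
Backward induction: V(k, i) = exp(-r*dt) * [p * V(k+1, i) + (1-p) * V(k+1, i+1)]; then take max(V_cont, immediate exercise) for American.
  V(2,0) = exp(-r*dt) * [p*22.280282 + (1-p)*5.747689] = 12.372420; exercise = 12.577589; V(2,0) = max -> 12.577589
  V(2,1) = exp(-r*dt) * [p*5.747689 + (1-p)*0.000000] = 2.330921; exercise = 0.940000; V(2,1) = max -> 2.330921
  V(2,2) = exp(-r*dt) * [p*0.000000 + (1-p)*0.000000] = 0.000000; exercise = 0.000000; V(2,2) = max -> 0.000000
  V(1,0) = exp(-r*dt) * [p*12.577589 + (1-p)*2.330921] = 6.453956; exercise = 5.747689; V(1,0) = max -> 6.453956
  V(1,1) = exp(-r*dt) * [p*2.330921 + (1-p)*0.000000] = 0.945283; exercise = 0.000000; V(1,1) = max -> 0.945283
  V(0,0) = exp(-r*dt) * [p*6.453956 + (1-p)*0.945283] = 3.166132; exercise = 0.940000; V(0,0) = max -> 3.166132


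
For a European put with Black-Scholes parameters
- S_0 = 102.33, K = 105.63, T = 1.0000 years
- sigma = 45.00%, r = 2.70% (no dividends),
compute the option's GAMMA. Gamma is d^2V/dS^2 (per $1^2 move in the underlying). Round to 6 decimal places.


d1 = 0.2144676961; d2 = -0.2355323039
phi(d1) = 0.3898720270; exp(-qT) = 1.0000000000; exp(-rT) = 0.9733612415
Gamma = exp(-qT) * phi(d1) / (S * sigma * sqrt(T)) = 1.0000000000 * 0.3898720270 / (102.3300 * 0.4500 * 1.0000000000) = 0.008467

Answer: Gamma = 0.008467


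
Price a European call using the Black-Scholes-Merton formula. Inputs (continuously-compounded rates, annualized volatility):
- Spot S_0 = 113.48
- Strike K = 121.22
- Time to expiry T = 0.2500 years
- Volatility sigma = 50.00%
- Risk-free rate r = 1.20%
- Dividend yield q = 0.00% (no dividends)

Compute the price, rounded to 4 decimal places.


Answer: Price = 8.3329

Derivation:
d1 = (ln(S/K) + (r - q + 0.5*sigma^2) * T) / (sigma * sqrt(T)) = -0.12692187
d2 = d1 - sigma * sqrt(T) = -0.37692187
exp(-rT) = 0.99700450; exp(-qT) = 1.00000000
C = S_0 * exp(-qT) * N(d1) - K * exp(-rT) * N(d2)
N(d1) = 0.44950112; N(d2) = 0.35311584
C = 113.4800 * 1.00000000 * 0.44950112 - 121.2200 * 0.99700450 * 0.35311584 = 8.3329


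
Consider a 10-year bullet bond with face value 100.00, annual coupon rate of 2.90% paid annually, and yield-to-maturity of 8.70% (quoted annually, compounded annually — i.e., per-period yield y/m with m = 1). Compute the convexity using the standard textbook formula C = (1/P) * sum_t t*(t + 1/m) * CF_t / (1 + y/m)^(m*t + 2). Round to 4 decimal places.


Coupon per period c = face * coupon_rate / m = 2.900000
Periods per year m = 1; per-period yield y/m = 0.087000
Number of cashflows N = 10
Cashflows (t years, CF_t, discount factor 1/(1+y/m)^(m*t), PV):
  t = 1.0000: CF_t = 2.900000, DF = 0.919963, PV = 2.667893
  t = 2.0000: CF_t = 2.900000, DF = 0.846332, PV = 2.454364
  t = 3.0000: CF_t = 2.900000, DF = 0.778595, PV = 2.257924
  t = 4.0000: CF_t = 2.900000, DF = 0.716278, PV = 2.077207
  t = 5.0000: CF_t = 2.900000, DF = 0.658950, PV = 1.910954
  t = 6.0000: CF_t = 2.900000, DF = 0.606209, PV = 1.758008
  t = 7.0000: CF_t = 2.900000, DF = 0.557690, PV = 1.617302
  t = 8.0000: CF_t = 2.900000, DF = 0.513055, PV = 1.487859
  t = 9.0000: CF_t = 2.900000, DF = 0.471991, PV = 1.368775
  t = 10.0000: CF_t = 102.900000, DF = 0.434215, PV = 44.680696
Price P = sum_t PV_t = 62.280982
Convexity numerator sum_t t*(t + 1/m) * CF_t / (1+y/m)^(m*t + 2):
  t = 1.0000: term = 4.515848
  t = 2.0000: term = 12.463243
  t = 3.0000: term = 22.931450
  t = 4.0000: term = 35.160151
  t = 5.0000: term = 48.519067
  t = 6.0000: term = 62.490059
  t = 7.0000: term = 76.651406
  t = 8.0000: term = 90.664037
  t = 9.0000: term = 104.259472
  t = 10.0000: term = 4159.618786
Convexity = (1/P) * sum = 4617.273521 / 62.280982 = 74.136170

Answer: Convexity = 74.1362


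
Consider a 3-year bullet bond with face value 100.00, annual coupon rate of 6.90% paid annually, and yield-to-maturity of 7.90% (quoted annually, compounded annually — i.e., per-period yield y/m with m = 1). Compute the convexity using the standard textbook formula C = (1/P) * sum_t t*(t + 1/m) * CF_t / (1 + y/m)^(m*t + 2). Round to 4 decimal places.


Answer: Convexity = 9.4298

Derivation:
Coupon per period c = face * coupon_rate / m = 6.900000
Periods per year m = 1; per-period yield y/m = 0.079000
Number of cashflows N = 3
Cashflows (t years, CF_t, discount factor 1/(1+y/m)^(m*t), PV):
  t = 1.0000: CF_t = 6.900000, DF = 0.926784, PV = 6.394810
  t = 2.0000: CF_t = 6.900000, DF = 0.858929, PV = 5.926608
  t = 3.0000: CF_t = 106.900000, DF = 0.796041, PV = 85.096828
Price P = sum_t PV_t = 97.418246
Convexity numerator sum_t t*(t + 1/m) * CF_t / (1+y/m)^(m*t + 2):
  t = 1.0000: term = 10.985372
  t = 2.0000: term = 30.543202
  t = 3.0000: term = 877.105285
Convexity = (1/P) * sum = 918.633858 / 97.418246 = 9.429793


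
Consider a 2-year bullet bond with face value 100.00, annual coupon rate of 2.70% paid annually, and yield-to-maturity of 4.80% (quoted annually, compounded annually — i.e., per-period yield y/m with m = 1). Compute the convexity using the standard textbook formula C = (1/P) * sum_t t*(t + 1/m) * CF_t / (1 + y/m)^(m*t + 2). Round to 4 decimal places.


Coupon per period c = face * coupon_rate / m = 2.700000
Periods per year m = 1; per-period yield y/m = 0.048000
Number of cashflows N = 2
Cashflows (t years, CF_t, discount factor 1/(1+y/m)^(m*t), PV):
  t = 1.0000: CF_t = 2.700000, DF = 0.954198, PV = 2.576336
  t = 2.0000: CF_t = 102.700000, DF = 0.910495, PV = 93.507808
Price P = sum_t PV_t = 96.084144
Convexity numerator sum_t t*(t + 1/m) * CF_t / (1+y/m)^(m*t + 2):
  t = 1.0000: term = 4.691480
  t = 2.0000: term = 510.830199
Convexity = (1/P) * sum = 515.521679 / 96.084144 = 5.365315

Answer: Convexity = 5.3653


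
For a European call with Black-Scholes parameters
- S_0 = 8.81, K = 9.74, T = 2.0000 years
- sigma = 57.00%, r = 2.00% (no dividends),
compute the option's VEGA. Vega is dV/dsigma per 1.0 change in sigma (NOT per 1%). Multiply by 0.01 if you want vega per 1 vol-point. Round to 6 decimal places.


Answer: Vega = 4.709923

Derivation:
d1 = 0.3281798218; d2 = -0.4779219087
phi(d1) = 0.3780270478; exp(-qT) = 1.0000000000; exp(-rT) = 0.9607894392
Vega = S * exp(-qT) * phi(d1) * sqrt(T) = 8.8100 * 1.0000000000 * 0.3780270478 * 1.4142135624 = 4.709923


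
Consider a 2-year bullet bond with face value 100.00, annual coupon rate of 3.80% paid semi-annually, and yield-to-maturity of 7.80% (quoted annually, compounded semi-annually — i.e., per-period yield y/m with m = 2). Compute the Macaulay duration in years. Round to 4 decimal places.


Coupon per period c = face * coupon_rate / m = 1.900000
Periods per year m = 2; per-period yield y/m = 0.039000
Number of cashflows N = 4
Cashflows (t years, CF_t, discount factor 1/(1+y/m)^(m*t), PV):
  t = 0.5000: CF_t = 1.900000, DF = 0.962464, PV = 1.828681
  t = 1.0000: CF_t = 1.900000, DF = 0.926337, PV = 1.760040
  t = 1.5000: CF_t = 1.900000, DF = 0.891566, PV = 1.693975
  t = 2.0000: CF_t = 101.900000, DF = 0.858100, PV = 87.440371
Price P = sum_t PV_t = 92.723068
Macaulay numerator sum_t t * PV_t:
  t * PV_t at t = 0.5000: 0.914341
  t * PV_t at t = 1.0000: 1.760040
  t * PV_t at t = 1.5000: 2.540962
  t * PV_t at t = 2.0000: 174.880743
Macaulay duration D = (sum_t t * PV_t) / P = 180.096086 / 92.723068 = 1.942301

Answer: Macaulay duration = 1.9423 years


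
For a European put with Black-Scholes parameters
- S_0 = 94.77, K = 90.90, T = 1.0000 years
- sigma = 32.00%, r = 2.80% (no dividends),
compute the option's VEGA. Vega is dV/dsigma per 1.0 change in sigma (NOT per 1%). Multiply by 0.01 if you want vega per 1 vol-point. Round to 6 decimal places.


Answer: Vega = 35.203715

Derivation:
d1 = 0.3777903197; d2 = 0.0577903197
phi(d1) = 0.3714647533; exp(-qT) = 1.0000000000; exp(-rT) = 0.9723883668
Vega = S * exp(-qT) * phi(d1) * sqrt(T) = 94.7700 * 1.0000000000 * 0.3714647533 * 1.0000000000 = 35.203715


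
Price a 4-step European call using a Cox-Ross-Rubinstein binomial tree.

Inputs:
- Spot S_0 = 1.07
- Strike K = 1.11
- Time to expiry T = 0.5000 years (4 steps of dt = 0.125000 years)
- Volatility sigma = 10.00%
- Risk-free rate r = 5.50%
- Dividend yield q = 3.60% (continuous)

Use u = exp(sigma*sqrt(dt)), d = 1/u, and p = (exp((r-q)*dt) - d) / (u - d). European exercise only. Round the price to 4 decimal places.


dt = T/N = 0.125000
u = exp(sigma*sqrt(dt)) = 1.035988; d = 1/u = 0.965262
p = (exp((r-q)*dt) - d) / (u - d) = 0.524783
Discount per step: exp(-r*dt) = 0.993149
Stock lattice S(k, i) with i counting down-moves:
  k=0: S(0,0) = 1.0700
  k=1: S(1,0) = 1.1085; S(1,1) = 1.0328
  k=2: S(2,0) = 1.1484; S(2,1) = 1.0700; S(2,2) = 0.9970
  k=3: S(3,0) = 1.1897; S(3,1) = 1.1085; S(3,2) = 1.0328; S(3,3) = 0.9623
  k=4: S(4,0) = 1.2325; S(4,1) = 1.1484; S(4,2) = 1.0700; S(4,3) = 0.9970; S(4,4) = 0.9289
Terminal payoffs V(N, i) = max(S_T - K, 0):
  V(4,0) = 0.122544; V(4,1) = 0.038400; V(4,2) = 0.000000; V(4,3) = 0.000000; V(4,4) = 0.000000
Backward induction: V(k, i) = exp(-r*dt) * [p * V(k+1, i) + (1-p) * V(k+1, i+1)].
  V(3,0) = exp(-r*dt) * [p*0.122544 + (1-p)*0.038400] = 0.081991
  V(3,1) = exp(-r*dt) * [p*0.038400 + (1-p)*0.000000] = 0.020013
  V(3,2) = exp(-r*dt) * [p*0.000000 + (1-p)*0.000000] = 0.000000
  V(3,3) = exp(-r*dt) * [p*0.000000 + (1-p)*0.000000] = 0.000000
  V(2,0) = exp(-r*dt) * [p*0.081991 + (1-p)*0.020013] = 0.052178
  V(2,1) = exp(-r*dt) * [p*0.020013 + (1-p)*0.000000] = 0.010431
  V(2,2) = exp(-r*dt) * [p*0.000000 + (1-p)*0.000000] = 0.000000
  V(1,0) = exp(-r*dt) * [p*0.052178 + (1-p)*0.010431] = 0.032118
  V(1,1) = exp(-r*dt) * [p*0.010431 + (1-p)*0.000000] = 0.005436
  V(0,0) = exp(-r*dt) * [p*0.032118 + (1-p)*0.005436] = 0.019305

Answer: Price = V(0,0) = 0.0193


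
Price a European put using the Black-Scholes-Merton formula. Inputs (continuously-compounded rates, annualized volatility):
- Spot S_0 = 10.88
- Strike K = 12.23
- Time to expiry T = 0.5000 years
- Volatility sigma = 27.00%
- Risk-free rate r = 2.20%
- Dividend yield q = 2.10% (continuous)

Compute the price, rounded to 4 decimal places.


Answer: Price = 1.6905

Derivation:
d1 = (ln(S/K) + (r - q + 0.5*sigma^2) * T) / (sigma * sqrt(T)) = -0.51456793
d2 = d1 - sigma * sqrt(T) = -0.70548676
exp(-rT) = 0.98906028; exp(-qT) = 0.98955493
P = K * exp(-rT) * N(-d2) - S_0 * exp(-qT) * N(-d1)
N(-d1) = 0.69657251; N(-d2) = 0.75974632
P = 12.2300 * 0.98906028 * 0.75974632 - 10.8800 * 0.98955493 * 0.69657251 = 1.6905


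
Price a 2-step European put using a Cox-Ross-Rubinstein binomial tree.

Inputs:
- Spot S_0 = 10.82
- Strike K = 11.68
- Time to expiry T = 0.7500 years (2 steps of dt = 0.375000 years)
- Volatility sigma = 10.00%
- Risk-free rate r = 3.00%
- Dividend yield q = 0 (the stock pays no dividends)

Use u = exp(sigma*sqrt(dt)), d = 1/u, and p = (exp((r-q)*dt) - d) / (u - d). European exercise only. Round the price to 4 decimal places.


Answer: Price = V(0,0) = 0.7791

Derivation:
dt = T/N = 0.375000
u = exp(sigma*sqrt(dt)) = 1.063151; d = 1/u = 0.940600
p = (exp((r-q)*dt) - d) / (u - d) = 0.577012
Discount per step: exp(-r*dt) = 0.988813
Stock lattice S(k, i) with i counting down-moves:
  k=0: S(0,0) = 10.8200
  k=1: S(1,0) = 11.5033; S(1,1) = 10.1773
  k=2: S(2,0) = 12.2297; S(2,1) = 10.8200; S(2,2) = 9.5728
Terminal payoffs V(N, i) = max(K - S_T, 0):
  V(2,0) = 0.000000; V(2,1) = 0.860000; V(2,2) = 2.107238
Backward induction: V(k, i) = exp(-r*dt) * [p * V(k+1, i) + (1-p) * V(k+1, i+1)].
  V(1,0) = exp(-r*dt) * [p*0.000000 + (1-p)*0.860000] = 0.359700
  V(1,1) = exp(-r*dt) * [p*0.860000 + (1-p)*2.107238] = 1.372044
  V(0,0) = exp(-r*dt) * [p*0.359700 + (1-p)*1.372044] = 0.779095


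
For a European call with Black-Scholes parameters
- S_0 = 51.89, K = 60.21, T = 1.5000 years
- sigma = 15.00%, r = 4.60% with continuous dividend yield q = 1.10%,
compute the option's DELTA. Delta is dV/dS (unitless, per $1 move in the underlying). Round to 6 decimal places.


d1 = -0.4318578775; d2 = -0.6155696082
phi(d1) = 0.3634225230; exp(-qT) = 0.9836353794; exp(-rT) = 0.9333266801
N(d1) = 0.3329223555
Delta = exp(-qT) * N(d1) = 0.9836353794 * 0.3329223555 = 0.327474

Answer: Delta = 0.327474


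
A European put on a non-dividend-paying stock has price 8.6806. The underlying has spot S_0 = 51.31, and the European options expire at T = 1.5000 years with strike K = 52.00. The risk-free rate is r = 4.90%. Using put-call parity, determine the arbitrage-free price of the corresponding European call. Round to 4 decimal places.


Answer: Call price = 11.6755

Derivation:
Put-call parity: C - P = S_0 * exp(-qT) - K * exp(-rT).
S_0 * exp(-qT) = 51.3100 * 1.00000000 = 51.31000000
K * exp(-rT) = 52.0000 * 0.92913615 = 48.31507958
C = P + S*exp(-qT) - K*exp(-rT)
C = 8.6806 + 51.31000000 - 48.31507958 = 11.6755


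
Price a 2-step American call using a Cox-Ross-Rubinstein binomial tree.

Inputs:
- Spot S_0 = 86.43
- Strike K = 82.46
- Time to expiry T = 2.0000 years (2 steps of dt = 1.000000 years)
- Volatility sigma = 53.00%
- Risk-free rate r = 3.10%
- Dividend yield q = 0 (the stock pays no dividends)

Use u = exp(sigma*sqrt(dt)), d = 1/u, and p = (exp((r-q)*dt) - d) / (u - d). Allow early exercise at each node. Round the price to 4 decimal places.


Answer: Price = V(0,0) = 26.7632

Derivation:
dt = T/N = 1.000000
u = exp(sigma*sqrt(dt)) = 1.698932; d = 1/u = 0.588605
p = (exp((r-q)*dt) - d) / (u - d) = 0.398874
Discount per step: exp(-r*dt) = 0.969476
Stock lattice S(k, i) with i counting down-moves:
  k=0: S(0,0) = 86.4300
  k=1: S(1,0) = 146.8387; S(1,1) = 50.8731
  k=2: S(2,0) = 249.4690; S(2,1) = 86.4300; S(2,2) = 29.9442
Terminal payoffs V(N, i) = max(S_T - K, 0):
  V(2,0) = 167.009045; V(2,1) = 3.970000; V(2,2) = 0.000000
Backward induction: V(k, i) = exp(-r*dt) * [p * V(k+1, i) + (1-p) * V(k+1, i+1)]; then take max(V_cont, immediate exercise) for American.
  V(1,0) = exp(-r*dt) * [p*167.009045 + (1-p)*3.970000] = 66.895764; exercise = 64.378719; V(1,0) = max -> 66.895764
  V(1,1) = exp(-r*dt) * [p*3.970000 + (1-p)*0.000000] = 1.535193; exercise = 0.000000; V(1,1) = max -> 1.535193
  V(0,0) = exp(-r*dt) * [p*66.895764 + (1-p)*1.535193] = 26.763163; exercise = 3.970000; V(0,0) = max -> 26.763163


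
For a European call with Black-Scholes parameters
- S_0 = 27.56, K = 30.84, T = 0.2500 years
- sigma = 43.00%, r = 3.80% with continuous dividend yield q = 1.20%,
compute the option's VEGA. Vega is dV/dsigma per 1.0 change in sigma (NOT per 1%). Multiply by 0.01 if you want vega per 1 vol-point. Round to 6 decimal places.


d1 = -0.3852772212; d2 = -0.6002772212
phi(d1) = 0.3704051762; exp(-qT) = 0.9970044955; exp(-rT) = 0.9905449824
Vega = S * exp(-qT) * phi(d1) * sqrt(T) = 27.5600 * 0.9970044955 * 0.3704051762 * 0.5000000000 = 5.088894

Answer: Vega = 5.088894


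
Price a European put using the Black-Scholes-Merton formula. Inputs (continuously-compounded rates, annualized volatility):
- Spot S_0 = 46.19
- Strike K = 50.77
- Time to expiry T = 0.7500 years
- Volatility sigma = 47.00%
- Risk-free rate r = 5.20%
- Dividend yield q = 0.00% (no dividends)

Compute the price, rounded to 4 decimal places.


Answer: Price = 9.0510

Derivation:
d1 = (ln(S/K) + (r - q + 0.5*sigma^2) * T) / (sigma * sqrt(T)) = 0.06705910
d2 = d1 - sigma * sqrt(T) = -0.33997284
exp(-rT) = 0.96175071; exp(-qT) = 1.00000000
P = K * exp(-rT) * N(-d2) - S_0 * exp(-qT) * N(-d1)
N(-d1) = 0.47326733; N(-d2) = 0.63306151
P = 50.7700 * 0.96175071 * 0.63306151 - 46.1900 * 1.00000000 * 0.47326733 = 9.0510


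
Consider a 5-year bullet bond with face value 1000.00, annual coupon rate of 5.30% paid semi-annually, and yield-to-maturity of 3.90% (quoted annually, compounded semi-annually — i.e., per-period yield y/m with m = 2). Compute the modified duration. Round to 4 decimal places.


Answer: Modified duration = 4.3914

Derivation:
Coupon per period c = face * coupon_rate / m = 26.500000
Periods per year m = 2; per-period yield y/m = 0.019500
Number of cashflows N = 10
Cashflows (t years, CF_t, discount factor 1/(1+y/m)^(m*t), PV):
  t = 0.5000: CF_t = 26.500000, DF = 0.980873, PV = 25.993134
  t = 1.0000: CF_t = 26.500000, DF = 0.962112, PV = 25.495963
  t = 1.5000: CF_t = 26.500000, DF = 0.943709, PV = 25.008301
  t = 2.0000: CF_t = 26.500000, DF = 0.925659, PV = 24.529966
  t = 2.5000: CF_t = 26.500000, DF = 0.907954, PV = 24.060781
  t = 3.0000: CF_t = 26.500000, DF = 0.890588, PV = 23.600570
  t = 3.5000: CF_t = 26.500000, DF = 0.873553, PV = 23.149161
  t = 4.0000: CF_t = 26.500000, DF = 0.856845, PV = 22.706387
  t = 4.5000: CF_t = 26.500000, DF = 0.840456, PV = 22.272081
  t = 5.0000: CF_t = 1026.500000, DF = 0.824380, PV = 846.226561
Price P = sum_t PV_t = 1063.042905
First compute Macaulay numerator sum_t t * PV_t:
  t * PV_t at t = 0.5000: 12.996567
  t * PV_t at t = 1.0000: 25.495963
  t * PV_t at t = 1.5000: 37.512451
  t * PV_t at t = 2.0000: 49.059933
  t * PV_t at t = 2.5000: 60.151953
  t * PV_t at t = 3.0000: 70.801710
  t * PV_t at t = 3.5000: 81.022065
  t * PV_t at t = 4.0000: 90.825547
  t * PV_t at t = 4.5000: 100.224366
  t * PV_t at t = 5.0000: 4231.132804
Macaulay duration D = 4759.223359 / 1063.042905 = 4.476981
Modified duration = D / (1 + y/m) = 4.476981 / (1 + 0.019500) = 4.391350


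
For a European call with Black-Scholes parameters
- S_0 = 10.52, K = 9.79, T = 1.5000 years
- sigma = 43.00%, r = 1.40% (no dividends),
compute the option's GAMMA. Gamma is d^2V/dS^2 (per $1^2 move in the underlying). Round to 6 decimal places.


Answer: Gamma = 0.065371

Derivation:
d1 = 0.4397531923; d2 = -0.0868871024
phi(d1) = 0.3621741997; exp(-qT) = 1.0000000000; exp(-rT) = 0.9792189646
Gamma = exp(-qT) * phi(d1) / (S * sigma * sqrt(T)) = 1.0000000000 * 0.3621741997 / (10.5200 * 0.4300 * 1.2247448714) = 0.065371


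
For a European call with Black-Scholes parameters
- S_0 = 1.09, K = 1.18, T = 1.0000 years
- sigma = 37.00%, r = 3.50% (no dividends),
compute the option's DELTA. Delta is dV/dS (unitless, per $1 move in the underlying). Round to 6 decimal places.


d1 = 0.0651709669; d2 = -0.3048290331
phi(d1) = 0.3980959746; exp(-qT) = 1.0000000000; exp(-rT) = 0.9656054163
N(d1) = 0.5259810615
Delta = exp(-qT) * N(d1) = 1.0000000000 * 0.5259810615 = 0.525981

Answer: Delta = 0.525981


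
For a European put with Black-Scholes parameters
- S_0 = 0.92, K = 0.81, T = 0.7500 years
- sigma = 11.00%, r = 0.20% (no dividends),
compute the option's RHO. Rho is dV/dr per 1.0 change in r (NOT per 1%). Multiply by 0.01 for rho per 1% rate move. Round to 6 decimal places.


d1 = 1.4000945825; d2 = 1.3048317881
phi(d1) = 0.1497076400; exp(-qT) = 1.0000000000; exp(-rT) = 0.9985011244
N(-d2) = 0.0959750662
Rho = -K*T*exp(-rT)*N(-d2) = -0.8100 * 0.7500 * 0.9985011244 * 0.0959750662 = -0.058217

Answer: Rho = -0.058217


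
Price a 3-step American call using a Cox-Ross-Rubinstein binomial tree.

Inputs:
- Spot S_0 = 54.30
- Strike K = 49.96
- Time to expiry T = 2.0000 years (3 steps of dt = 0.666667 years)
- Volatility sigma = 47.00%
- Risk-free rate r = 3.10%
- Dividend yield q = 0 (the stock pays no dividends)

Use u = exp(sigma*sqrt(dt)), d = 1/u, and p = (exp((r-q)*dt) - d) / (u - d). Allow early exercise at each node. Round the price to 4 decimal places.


Answer: Price = V(0,0) = 18.0941

Derivation:
dt = T/N = 0.666667
u = exp(sigma*sqrt(dt)) = 1.467783; d = 1/u = 0.681299
p = (exp((r-q)*dt) - d) / (u - d) = 0.431773
Discount per step: exp(-r*dt) = 0.979545
Stock lattice S(k, i) with i counting down-moves:
  k=0: S(0,0) = 54.3000
  k=1: S(1,0) = 79.7006; S(1,1) = 36.9946
  k=2: S(2,0) = 116.9833; S(2,1) = 54.3000; S(2,2) = 25.2044
  k=3: S(3,0) = 171.7061; S(3,1) = 79.7006; S(3,2) = 36.9946; S(3,3) = 17.1717
Terminal payoffs V(N, i) = max(S_T - K, 0):
  V(3,0) = 121.746119; V(3,1) = 29.740640; V(3,2) = 0.000000; V(3,3) = 0.000000
Backward induction: V(k, i) = exp(-r*dt) * [p * V(k+1, i) + (1-p) * V(k+1, i+1)]; then take max(V_cont, immediate exercise) for American.
  V(2,0) = exp(-r*dt) * [p*121.746119 + (1-p)*29.740640] = 68.045190; exercise = 67.023279; V(2,0) = max -> 68.045190
  V(2,1) = exp(-r*dt) * [p*29.740640 + (1-p)*0.000000] = 12.578534; exercise = 4.340000; V(2,1) = max -> 12.578534
  V(2,2) = exp(-r*dt) * [p*0.000000 + (1-p)*0.000000] = 0.000000; exercise = 0.000000; V(2,2) = max -> 0.000000
  V(1,0) = exp(-r*dt) * [p*68.045190 + (1-p)*12.578534] = 35.780364; exercise = 29.740640; V(1,0) = max -> 35.780364
  V(1,1) = exp(-r*dt) * [p*12.578534 + (1-p)*0.000000] = 5.319977; exercise = 0.000000; V(1,1) = max -> 5.319977
  V(0,0) = exp(-r*dt) * [p*35.780364 + (1-p)*5.319977] = 18.094103; exercise = 4.340000; V(0,0) = max -> 18.094103


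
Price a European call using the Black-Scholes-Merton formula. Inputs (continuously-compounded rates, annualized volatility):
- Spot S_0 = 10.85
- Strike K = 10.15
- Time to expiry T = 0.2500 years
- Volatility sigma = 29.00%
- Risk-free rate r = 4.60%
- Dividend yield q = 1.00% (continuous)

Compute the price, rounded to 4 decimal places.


Answer: Price = 1.0773

Derivation:
d1 = (ln(S/K) + (r - q + 0.5*sigma^2) * T) / (sigma * sqrt(T)) = 0.59450948
d2 = d1 - sigma * sqrt(T) = 0.44950948
exp(-rT) = 0.98856587; exp(-qT) = 0.99750312
C = S_0 * exp(-qT) * N(d1) - K * exp(-rT) * N(d2)
N(d1) = 0.72391430; N(d2) = 0.67346791
C = 10.8500 * 0.99750312 * 0.72391430 - 10.1500 * 0.98856587 * 0.67346791 = 1.0773


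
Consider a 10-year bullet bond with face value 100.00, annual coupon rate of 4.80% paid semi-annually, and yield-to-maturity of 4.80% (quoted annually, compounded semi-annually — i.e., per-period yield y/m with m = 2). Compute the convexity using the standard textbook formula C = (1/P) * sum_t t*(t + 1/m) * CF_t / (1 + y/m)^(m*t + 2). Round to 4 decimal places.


Answer: Convexity = 74.6481

Derivation:
Coupon per period c = face * coupon_rate / m = 2.400000
Periods per year m = 2; per-period yield y/m = 0.024000
Number of cashflows N = 20
Cashflows (t years, CF_t, discount factor 1/(1+y/m)^(m*t), PV):
  t = 0.5000: CF_t = 2.400000, DF = 0.976562, PV = 2.343750
  t = 1.0000: CF_t = 2.400000, DF = 0.953674, PV = 2.288818
  t = 1.5000: CF_t = 2.400000, DF = 0.931323, PV = 2.235174
  t = 2.0000: CF_t = 2.400000, DF = 0.909495, PV = 2.182787
  t = 2.5000: CF_t = 2.400000, DF = 0.888178, PV = 2.131628
  t = 3.0000: CF_t = 2.400000, DF = 0.867362, PV = 2.081668
  t = 3.5000: CF_t = 2.400000, DF = 0.847033, PV = 2.032879
  t = 4.0000: CF_t = 2.400000, DF = 0.827181, PV = 1.985233
  t = 4.5000: CF_t = 2.400000, DF = 0.807794, PV = 1.938705
  t = 5.0000: CF_t = 2.400000, DF = 0.788861, PV = 1.893266
  t = 5.5000: CF_t = 2.400000, DF = 0.770372, PV = 1.848893
  t = 6.0000: CF_t = 2.400000, DF = 0.752316, PV = 1.805559
  t = 6.5000: CF_t = 2.400000, DF = 0.734684, PV = 1.763242
  t = 7.0000: CF_t = 2.400000, DF = 0.717465, PV = 1.721916
  t = 7.5000: CF_t = 2.400000, DF = 0.700649, PV = 1.681558
  t = 8.0000: CF_t = 2.400000, DF = 0.684228, PV = 1.642147
  t = 8.5000: CF_t = 2.400000, DF = 0.668191, PV = 1.603659
  t = 9.0000: CF_t = 2.400000, DF = 0.652530, PV = 1.566073
  t = 9.5000: CF_t = 2.400000, DF = 0.637237, PV = 1.529368
  t = 10.0000: CF_t = 102.400000, DF = 0.622302, PV = 63.723676
Price P = sum_t PV_t = 100.000000
Convexity numerator sum_t t*(t + 1/m) * CF_t / (1+y/m)^(m*t + 2):
  t = 0.5000: term = 1.117587
  t = 1.0000: term = 3.274181
  t = 1.5000: term = 6.394885
  t = 2.0000: term = 10.408341
  t = 2.5000: term = 15.246593
  t = 3.0000: term = 20.844951
  t = 3.5000: term = 27.141864
  t = 4.0000: term = 34.078791
  t = 4.5000: term = 41.600087
  t = 5.0000: term = 49.652881
  t = 5.5000: term = 58.186970
  t = 6.0000: term = 67.154707
  t = 6.5000: term = 76.510896
  t = 7.0000: term = 86.212698
  t = 7.5000: term = 96.219530
  t = 8.0000: term = 106.492969
  t = 8.5000: term = 116.996670
  t = 9.0000: term = 127.696274
  t = 9.5000: term = 138.559325
  t = 10.0000: term = 6381.021525
Convexity = (1/P) * sum = 7464.811724 / 100.000000 = 74.648117


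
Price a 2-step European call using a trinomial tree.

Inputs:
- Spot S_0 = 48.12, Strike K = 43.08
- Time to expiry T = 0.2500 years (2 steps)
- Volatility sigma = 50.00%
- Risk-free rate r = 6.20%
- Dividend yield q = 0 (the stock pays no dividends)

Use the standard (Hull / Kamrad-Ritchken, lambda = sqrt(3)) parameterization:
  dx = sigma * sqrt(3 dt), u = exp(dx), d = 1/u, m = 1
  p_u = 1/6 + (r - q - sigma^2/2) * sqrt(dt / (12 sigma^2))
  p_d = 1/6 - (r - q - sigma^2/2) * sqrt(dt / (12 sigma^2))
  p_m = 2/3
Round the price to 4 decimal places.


Answer: Price = V(0,0) = 8.0424

Derivation:
dt = T/N = 0.125000; dx = sigma*sqrt(3*dt) = 0.306186
u = exp(dx) = 1.358235; d = 1/u = 0.736250
p_u = 0.153807, p_m = 0.666667, p_d = 0.179526
Discount per step: exp(-r*dt) = 0.992280
Stock lattice S(k, j) with j the centered position index:
  k=0: S(0,+0) = 48.1200
  k=1: S(1,-1) = 35.4283; S(1,+0) = 48.1200; S(1,+1) = 65.3583
  k=2: S(2,-2) = 26.0841; S(2,-1) = 35.4283; S(2,+0) = 48.1200; S(2,+1) = 65.3583; S(2,+2) = 88.7719
Terminal payoffs V(N, j) = max(S_T - K, 0):
  V(2,-2) = 0.000000; V(2,-1) = 0.000000; V(2,+0) = 5.040000; V(2,+1) = 22.278278; V(2,+2) = 45.691915
Backward induction: V(k, j) = exp(-r*dt) * [p_u * V(k+1, j+1) + p_m * V(k+1, j) + p_d * V(k+1, j-1)]
  V(1,-1) = exp(-r*dt) * [p_u*5.040000 + p_m*0.000000 + p_d*0.000000] = 0.769202
  V(1,+0) = exp(-r*dt) * [p_u*22.278278 + p_m*5.040000 + p_d*0.000000] = 6.734159
  V(1,+1) = exp(-r*dt) * [p_u*45.691915 + p_m*22.278278 + p_d*5.040000] = 22.608829
  V(0,+0) = exp(-r*dt) * [p_u*22.608829 + p_m*6.734159 + p_d*0.769202] = 8.042354


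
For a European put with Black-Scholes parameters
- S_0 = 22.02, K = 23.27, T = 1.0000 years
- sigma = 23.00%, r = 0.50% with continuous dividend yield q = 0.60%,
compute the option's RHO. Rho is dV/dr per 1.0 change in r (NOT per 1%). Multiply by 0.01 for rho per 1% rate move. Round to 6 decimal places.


d1 = -0.1294080262; d2 = -0.3594080262
phi(d1) = 0.3956157956; exp(-qT) = 0.9940179641; exp(-rT) = 0.9950124792
N(-d2) = 0.6403550644
Rho = -K*T*exp(-rT)*N(-d2) = -23.2700 * 1.0000 * 0.9950124792 * 0.6403550644 = -14.826743

Answer: Rho = -14.826743


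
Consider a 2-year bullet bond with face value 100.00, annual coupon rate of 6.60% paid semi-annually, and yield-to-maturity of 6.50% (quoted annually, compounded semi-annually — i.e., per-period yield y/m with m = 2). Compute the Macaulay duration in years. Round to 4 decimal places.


Answer: Macaulay duration = 1.9063 years

Derivation:
Coupon per period c = face * coupon_rate / m = 3.300000
Periods per year m = 2; per-period yield y/m = 0.032500
Number of cashflows N = 4
Cashflows (t years, CF_t, discount factor 1/(1+y/m)^(m*t), PV):
  t = 0.5000: CF_t = 3.300000, DF = 0.968523, PV = 3.196126
  t = 1.0000: CF_t = 3.300000, DF = 0.938037, PV = 3.095521
  t = 1.5000: CF_t = 3.300000, DF = 0.908510, PV = 2.998084
  t = 2.0000: CF_t = 103.300000, DF = 0.879913, PV = 90.895018
Price P = sum_t PV_t = 100.184749
Macaulay numerator sum_t t * PV_t:
  t * PV_t at t = 0.5000: 1.598063
  t * PV_t at t = 1.0000: 3.095521
  t * PV_t at t = 1.5000: 4.497126
  t * PV_t at t = 2.0000: 181.790036
Macaulay duration D = (sum_t t * PV_t) / P = 190.980746 / 100.184749 = 1.906286


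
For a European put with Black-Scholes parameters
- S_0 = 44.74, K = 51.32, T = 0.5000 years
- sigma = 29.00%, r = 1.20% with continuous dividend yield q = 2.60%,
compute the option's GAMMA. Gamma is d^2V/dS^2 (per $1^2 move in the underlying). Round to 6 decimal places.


Answer: Gamma = 0.035836

Derivation:
d1 = -0.6007363847; d2 = -0.8057973512
phi(d1) = 0.3330773162; exp(-qT) = 0.9870841350; exp(-rT) = 0.9940179641
Gamma = exp(-qT) * phi(d1) / (S * sigma * sqrt(T)) = 0.9870841350 * 0.3330773162 / (44.7400 * 0.2900 * 0.7071067812) = 0.035836


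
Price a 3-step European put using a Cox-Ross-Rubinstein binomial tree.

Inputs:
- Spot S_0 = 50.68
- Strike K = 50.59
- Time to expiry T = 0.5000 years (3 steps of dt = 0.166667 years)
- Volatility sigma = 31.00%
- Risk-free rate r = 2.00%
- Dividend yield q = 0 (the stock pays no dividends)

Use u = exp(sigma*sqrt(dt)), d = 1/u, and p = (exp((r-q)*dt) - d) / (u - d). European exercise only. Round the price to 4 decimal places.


Answer: Price = V(0,0) = 4.4779

Derivation:
dt = T/N = 0.166667
u = exp(sigma*sqrt(dt)) = 1.134914; d = 1/u = 0.881124
p = (exp((r-q)*dt) - d) / (u - d) = 0.481559
Discount per step: exp(-r*dt) = 0.996672
Stock lattice S(k, i) with i counting down-moves:
  k=0: S(0,0) = 50.6800
  k=1: S(1,0) = 57.5174; S(1,1) = 44.6554
  k=2: S(2,0) = 65.2774; S(2,1) = 50.6800; S(2,2) = 39.3469
  k=3: S(3,0) = 74.0842; S(3,1) = 57.5174; S(3,2) = 44.6554; S(3,3) = 34.6695
Terminal payoffs V(N, i) = max(K - S_T, 0):
  V(3,0) = 0.000000; V(3,1) = 0.000000; V(3,2) = 5.934638; V(3,3) = 15.920496
Backward induction: V(k, i) = exp(-r*dt) * [p * V(k+1, i) + (1-p) * V(k+1, i+1)].
  V(2,0) = exp(-r*dt) * [p*0.000000 + (1-p)*0.000000] = 0.000000
  V(2,1) = exp(-r*dt) * [p*0.000000 + (1-p)*5.934638] = 3.066521
  V(2,2) = exp(-r*dt) * [p*5.934638 + (1-p)*15.920496] = 11.074739
  V(1,0) = exp(-r*dt) * [p*0.000000 + (1-p)*3.066521] = 1.584519
  V(1,1) = exp(-r*dt) * [p*3.066521 + (1-p)*11.074739] = 7.194288
  V(0,0) = exp(-r*dt) * [p*1.584519 + (1-p)*7.194288] = 4.477902


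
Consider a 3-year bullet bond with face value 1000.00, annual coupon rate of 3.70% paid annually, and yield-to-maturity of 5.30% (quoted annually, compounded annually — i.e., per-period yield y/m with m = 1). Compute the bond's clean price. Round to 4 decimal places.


Coupon per period c = face * coupon_rate / m = 37.000000
Periods per year m = 1; per-period yield y/m = 0.053000
Number of cashflows N = 3
Cashflows (t years, CF_t, discount factor 1/(1+y/m)^(m*t), PV):
  t = 1.0000: CF_t = 37.000000, DF = 0.949668, PV = 35.137702
  t = 2.0000: CF_t = 37.000000, DF = 0.901869, PV = 33.369138
  t = 3.0000: CF_t = 1037.000000, DF = 0.856475, PV = 888.164975
Price P = sum_t PV_t = 956.671815

Answer: Price = 956.6718


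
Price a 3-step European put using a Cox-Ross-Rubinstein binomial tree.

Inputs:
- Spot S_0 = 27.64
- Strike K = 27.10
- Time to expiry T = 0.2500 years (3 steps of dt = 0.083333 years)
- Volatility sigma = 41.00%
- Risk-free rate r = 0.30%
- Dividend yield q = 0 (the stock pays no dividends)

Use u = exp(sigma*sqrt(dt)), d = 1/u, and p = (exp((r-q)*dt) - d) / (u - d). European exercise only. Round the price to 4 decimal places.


Answer: Price = V(0,0) = 2.1437

Derivation:
dt = T/N = 0.083333
u = exp(sigma*sqrt(dt)) = 1.125646; d = 1/u = 0.888379
p = (exp((r-q)*dt) - d) / (u - d) = 0.471499
Discount per step: exp(-r*dt) = 0.999750
Stock lattice S(k, i) with i counting down-moves:
  k=0: S(0,0) = 27.6400
  k=1: S(1,0) = 31.1128; S(1,1) = 24.5548
  k=2: S(2,0) = 35.0220; S(2,1) = 27.6400; S(2,2) = 21.8140
  k=3: S(3,0) = 39.4224; S(3,1) = 31.1128; S(3,2) = 24.5548; S(3,3) = 19.3791
Terminal payoffs V(N, i) = max(K - S_T, 0):
  V(3,0) = 0.000000; V(3,1) = 0.000000; V(3,2) = 2.545204; V(3,3) = 7.720931
Backward induction: V(k, i) = exp(-r*dt) * [p * V(k+1, i) + (1-p) * V(k+1, i+1)].
  V(2,0) = exp(-r*dt) * [p*0.000000 + (1-p)*0.000000] = 0.000000
  V(2,1) = exp(-r*dt) * [p*0.000000 + (1-p)*2.545204] = 1.344806
  V(2,2) = exp(-r*dt) * [p*2.545204 + (1-p)*7.720931] = 5.279260
  V(1,0) = exp(-r*dt) * [p*0.000000 + (1-p)*1.344806] = 0.710554
  V(1,1) = exp(-r*dt) * [p*1.344806 + (1-p)*5.279260] = 3.423313
  V(0,0) = exp(-r*dt) * [p*0.710554 + (1-p)*3.423313] = 2.143713


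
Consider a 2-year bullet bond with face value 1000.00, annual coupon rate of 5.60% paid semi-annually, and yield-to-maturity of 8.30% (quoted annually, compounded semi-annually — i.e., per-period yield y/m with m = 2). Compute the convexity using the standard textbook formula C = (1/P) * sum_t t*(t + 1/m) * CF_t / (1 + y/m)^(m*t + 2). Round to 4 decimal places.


Coupon per period c = face * coupon_rate / m = 28.000000
Periods per year m = 2; per-period yield y/m = 0.041500
Number of cashflows N = 4
Cashflows (t years, CF_t, discount factor 1/(1+y/m)^(m*t), PV):
  t = 0.5000: CF_t = 28.000000, DF = 0.960154, PV = 26.884301
  t = 1.0000: CF_t = 28.000000, DF = 0.921895, PV = 25.813060
  t = 1.5000: CF_t = 28.000000, DF = 0.885161, PV = 24.784503
  t = 2.0000: CF_t = 1028.000000, DF = 0.849890, PV = 873.687289
Price P = sum_t PV_t = 951.169153
Convexity numerator sum_t t*(t + 1/m) * CF_t / (1+y/m)^(m*t + 2):
  t = 0.5000: term = 12.392251
  t = 1.0000: term = 35.695395
  t = 1.5000: term = 68.546126
  t = 2.0000: term = 4027.239643
Convexity = (1/P) * sum = 4143.873415 / 951.169153 = 4.356610

Answer: Convexity = 4.3566


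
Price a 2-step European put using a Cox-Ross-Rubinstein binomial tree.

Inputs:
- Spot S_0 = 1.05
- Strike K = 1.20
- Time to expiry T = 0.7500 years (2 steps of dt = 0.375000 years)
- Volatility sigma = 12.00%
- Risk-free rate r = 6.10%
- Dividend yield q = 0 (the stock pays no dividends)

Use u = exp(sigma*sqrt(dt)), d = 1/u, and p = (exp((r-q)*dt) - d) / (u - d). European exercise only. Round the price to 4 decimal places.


dt = T/N = 0.375000
u = exp(sigma*sqrt(dt)) = 1.076252; d = 1/u = 0.929150
p = (exp((r-q)*dt) - d) / (u - d) = 0.638934
Discount per step: exp(-r*dt) = 0.977385
Stock lattice S(k, i) with i counting down-moves:
  k=0: S(0,0) = 1.0500
  k=1: S(1,0) = 1.1301; S(1,1) = 0.9756
  k=2: S(2,0) = 1.2162; S(2,1) = 1.0500; S(2,2) = 0.9065
Terminal payoffs V(N, i) = max(K - S_T, 0):
  V(2,0) = 0.000000; V(2,1) = 0.150000; V(2,2) = 0.293514
Backward induction: V(k, i) = exp(-r*dt) * [p * V(k+1, i) + (1-p) * V(k+1, i+1)].
  V(1,0) = exp(-r*dt) * [p*0.000000 + (1-p)*0.150000] = 0.052935
  V(1,1) = exp(-r*dt) * [p*0.150000 + (1-p)*0.293514] = 0.197254
  V(0,0) = exp(-r*dt) * [p*0.052935 + (1-p)*0.197254] = 0.102668

Answer: Price = V(0,0) = 0.1027


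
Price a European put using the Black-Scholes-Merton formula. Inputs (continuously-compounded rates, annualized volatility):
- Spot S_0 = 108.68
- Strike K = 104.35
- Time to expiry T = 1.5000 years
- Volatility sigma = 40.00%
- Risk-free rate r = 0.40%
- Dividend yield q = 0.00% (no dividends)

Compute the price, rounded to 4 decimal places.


Answer: Price = 18.1648

Derivation:
d1 = (ln(S/K) + (r - q + 0.5*sigma^2) * T) / (sigma * sqrt(T)) = 0.34018749
d2 = d1 - sigma * sqrt(T) = -0.14971046
exp(-rT) = 0.99401796; exp(-qT) = 1.00000000
P = K * exp(-rT) * N(-d2) - S_0 * exp(-qT) * N(-d1)
N(-d1) = 0.36685767; N(-d2) = 0.55950347
P = 104.3500 * 0.99401796 * 0.55950347 - 108.6800 * 1.00000000 * 0.36685767 = 18.1648


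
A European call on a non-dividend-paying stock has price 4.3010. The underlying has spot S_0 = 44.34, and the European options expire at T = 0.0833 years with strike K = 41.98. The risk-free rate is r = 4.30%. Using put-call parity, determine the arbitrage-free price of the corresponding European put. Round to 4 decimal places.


Put-call parity: C - P = S_0 * exp(-qT) - K * exp(-rT).
S_0 * exp(-qT) = 44.3400 * 1.00000000 = 44.34000000
K * exp(-rT) = 41.9800 * 0.99642451 = 41.82990082
P = C - S*exp(-qT) + K*exp(-rT)
P = 4.3010 - 44.34000000 + 41.82990082 = 1.7909

Answer: Put price = 1.7909


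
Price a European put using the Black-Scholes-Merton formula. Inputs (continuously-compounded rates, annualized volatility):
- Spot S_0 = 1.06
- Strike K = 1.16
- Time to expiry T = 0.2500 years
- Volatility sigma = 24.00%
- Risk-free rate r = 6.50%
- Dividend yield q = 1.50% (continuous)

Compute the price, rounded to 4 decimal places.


d1 = (ln(S/K) + (r - q + 0.5*sigma^2) * T) / (sigma * sqrt(T)) = -0.58709247
d2 = d1 - sigma * sqrt(T) = -0.70709247
exp(-rT) = 0.98388132; exp(-qT) = 0.99625702
P = K * exp(-rT) * N(-d2) - S_0 * exp(-qT) * N(-d1)
N(-d1) = 0.72142920; N(-d2) = 0.76024549
P = 1.1600 * 0.98388132 * 0.76024549 - 1.0600 * 0.99625702 * 0.72142920 = 0.1058

Answer: Price = 0.1058


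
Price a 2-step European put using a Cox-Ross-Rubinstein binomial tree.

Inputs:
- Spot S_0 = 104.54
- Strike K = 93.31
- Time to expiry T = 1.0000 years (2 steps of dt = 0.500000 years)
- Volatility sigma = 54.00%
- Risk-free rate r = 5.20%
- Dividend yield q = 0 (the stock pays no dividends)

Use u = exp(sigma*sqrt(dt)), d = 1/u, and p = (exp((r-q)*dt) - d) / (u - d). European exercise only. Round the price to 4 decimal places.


Answer: Price = V(0,0) = 13.3084

Derivation:
dt = T/N = 0.500000
u = exp(sigma*sqrt(dt)) = 1.464974; d = 1/u = 0.682606
p = (exp((r-q)*dt) - d) / (u - d) = 0.439352
Discount per step: exp(-r*dt) = 0.974335
Stock lattice S(k, i) with i counting down-moves:
  k=0: S(0,0) = 104.5400
  k=1: S(1,0) = 153.1484; S(1,1) = 71.3596
  k=2: S(2,0) = 224.3585; S(2,1) = 104.5400; S(2,2) = 48.7105
Terminal payoffs V(N, i) = max(K - S_T, 0):
  V(2,0) = 0.000000; V(2,1) = 0.000000; V(2,2) = 44.599508
Backward induction: V(k, i) = exp(-r*dt) * [p * V(k+1, i) + (1-p) * V(k+1, i+1)].
  V(1,0) = exp(-r*dt) * [p*0.000000 + (1-p)*0.000000] = 0.000000
  V(1,1) = exp(-r*dt) * [p*0.000000 + (1-p)*44.599508] = 24.362885
  V(0,0) = exp(-r*dt) * [p*0.000000 + (1-p)*24.362885] = 13.308446


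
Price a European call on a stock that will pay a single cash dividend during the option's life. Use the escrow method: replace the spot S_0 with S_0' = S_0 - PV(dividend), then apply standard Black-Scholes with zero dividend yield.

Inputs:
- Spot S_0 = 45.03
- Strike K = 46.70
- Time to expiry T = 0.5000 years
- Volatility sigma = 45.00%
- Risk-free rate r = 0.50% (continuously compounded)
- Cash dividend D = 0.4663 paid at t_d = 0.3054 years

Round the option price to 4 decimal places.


Answer: Price = 4.8067

Derivation:
PV(D) = D * exp(-r * t_d) = 0.4663 * 0.99847417 = 0.46558850
S_0' = S_0 - PV(D) = 45.0300 - 0.46558850 = 44.56441150
d1 = (ln(S_0'/K) + (r + sigma^2/2)*T) / (sigma*sqrt(T)) = 0.01985062
d2 = d1 - sigma*sqrt(T) = -0.29834744
exp(-rT) = 0.99750312
N(d1) = 0.50791873; N(d2) = 0.38271900
C = S_0' * N(d1) - K * exp(-rT) * N(d2) = 44.56441150 * 0.50791873 - 46.7000 * 0.99750312 * 0.38271900 = 4.8067


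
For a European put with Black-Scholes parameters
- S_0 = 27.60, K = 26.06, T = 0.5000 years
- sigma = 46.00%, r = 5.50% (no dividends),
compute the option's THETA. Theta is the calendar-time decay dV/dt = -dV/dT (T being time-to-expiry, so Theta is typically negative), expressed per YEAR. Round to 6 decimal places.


Answer: Theta = -2.631469

Derivation:
d1 = 0.4236928526; d2 = 0.0984237332
phi(d1) = 0.3646941033; exp(-qT) = 1.0000000000; exp(-rT) = 0.9728746826
Theta = -S*exp(-qT)*phi(d1)*sigma/(2*sqrt(T)) + r*K*exp(-rT)*N(-d2) - q*S*exp(-qT)*N(-d1)
N(-d1) = 0.3358949142; N(-d2) = 0.4607979149; sqrt(T) = 0.7071067812
Term 1 = -27.6000 * 1.0000000000 * 0.3646941033 * 0.4600 / (2 * 0.7071067812) = -3.2740149427
Term 2 = 0.0550 * 26.0600 * 0.9728746826 * 0.4607979149 = 0.6425464195
Term 3 = 0 (no dividend yield, q = 0)
Theta = -3.2740149427 + (0.6425464195) + (0.0000000000) = -2.631469


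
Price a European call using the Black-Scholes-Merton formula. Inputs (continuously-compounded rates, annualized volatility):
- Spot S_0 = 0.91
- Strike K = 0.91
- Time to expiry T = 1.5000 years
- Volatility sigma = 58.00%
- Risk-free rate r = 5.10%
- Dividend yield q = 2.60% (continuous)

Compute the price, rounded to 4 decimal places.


d1 = (ln(S/K) + (r - q + 0.5*sigma^2) * T) / (sigma * sqrt(T)) = 0.40796674
d2 = d1 - sigma * sqrt(T) = -0.30238529
exp(-rT) = 0.92635291; exp(-qT) = 0.96175071
C = S_0 * exp(-qT) * N(d1) - K * exp(-rT) * N(d2)
N(d1) = 0.65835095; N(d2) = 0.38117919
C = 0.9100 * 0.96175071 * 0.65835095 - 0.9100 * 0.92635291 * 0.38117919 = 0.2549

Answer: Price = 0.2549
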